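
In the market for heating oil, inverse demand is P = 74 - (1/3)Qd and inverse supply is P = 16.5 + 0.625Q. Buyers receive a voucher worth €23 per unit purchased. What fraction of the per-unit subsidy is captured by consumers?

Pre-subsidy: 74 - (1/3)Q = 16.5 + 0.625Q gives Q* = 60 and P* = 54.
With the rebate, buyers effectively pay Pb = Ps − 23, where Ps is the price sellers receive.
On the curves, Pb = 74 - (1/3)Q and Ps = 16.5 + 0.625Q; the wedge Ps − Pb = 23 gives 16.5 + 0.625Q − (74 - (1/3)Q) = 23, so Q' = 84.
Then Pb = 74 − (1/3)·84 = 46 and Ps = 16.5 + 0.625·84 = 69.
Buyers' price falls by P* − Pb = 54 − 46 = 8; sellers' price rises by Ps − P* = 69 − 54 = 15.
So consumers capture 8/23 = 8/23 of each unit of subsidy.

Consumer share = 8/23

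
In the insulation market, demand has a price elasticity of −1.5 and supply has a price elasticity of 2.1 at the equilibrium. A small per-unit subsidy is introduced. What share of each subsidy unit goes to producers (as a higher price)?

Producer share = 5/12

For a small subsidy around the equilibrium, the benefit split depends on the relative slopes, which at a point are proportional to the elasticities.
Buyer share = εs/(εs + |εd|) = 2.1/(2.1 + 1.5) = 7/12; seller share = |εd|/(εs + |εd|) = 5/12.
So producers capture 5/12 of the subsidy.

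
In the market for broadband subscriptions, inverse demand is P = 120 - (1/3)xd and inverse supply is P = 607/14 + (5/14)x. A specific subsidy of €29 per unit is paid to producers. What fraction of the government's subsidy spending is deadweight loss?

DWL / government spending = 7/51

Pre-subsidy: 120 - (1/3)x = 607/14 + (5/14)x gives x* = 111 and P* = 83.
With the subsidy, sellers receive Ps = Pb + 29 for each unit, where Pb is the price buyers pay.
On the curves, Pb = 120 - (1/3)x and Ps = 607/14 + (5/14)x; the wedge Ps − Pb = 29 gives 607/14 + (5/14)x − (120 - (1/3)x) = 29, so x' = 153.
Then Pb = 120 − (1/3)·153 = 69 and Ps = 607/14 + (5/14)·153 = 98.
ΔCS = ½(111 + 153)(83 − 69) = 1848; ΔPS = ½(111 + 153)(98 − 83) = 1980.
Government spending = 29 × 153 = 4437.
DWL = ½ × 29 × (153 − 111) = 609; fraction = 609 / 4437 = 7/51.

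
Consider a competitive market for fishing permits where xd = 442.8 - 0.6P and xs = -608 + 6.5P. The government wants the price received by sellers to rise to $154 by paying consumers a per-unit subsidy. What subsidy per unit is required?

At a seller price of 154, quantity supplied is -608 + 6.5·154 = 393.
Buyers absorb 393 only when they pay Pb with 442.8 − 0.6·Pb = 393, i.e. Pb = 83.
s = Ps − Pb = 154 − 83 = 71.

Required subsidy s = $71 per unit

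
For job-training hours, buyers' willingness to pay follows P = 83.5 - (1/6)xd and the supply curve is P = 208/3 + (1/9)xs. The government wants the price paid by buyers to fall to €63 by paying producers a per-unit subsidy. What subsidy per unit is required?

Required subsidy s = €20 per unit

At a buyer price of 63, quantity demanded is 501 − 6·63 = 123.
Sellers supply 123 only when they receive Ps = 208/3 + (1/9)·123 = 83.
s = Ps − Pb = 83 − 63 = 20.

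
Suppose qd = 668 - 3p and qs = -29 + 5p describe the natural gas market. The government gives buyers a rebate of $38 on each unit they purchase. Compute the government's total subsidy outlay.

Government cost = $18159.25

Pre-subsidy: 668 - 3p = -29 + 5p gives p* = 87.125, q* = 406.625.
With the rebate, buyers effectively pay pb = ps − 38, where ps is the price sellers receive.
Demand in terms of ps becomes qd = 668 − 3(ps − 38) = 782 - 3ps. Setting this equal to supply: 782 - 3ps = -29 + 5ps, so ps = 101.375.
Buyers pay pb = 101.375 − 38 = 63.375; q' = -29 + 5·101.375 = 477.875.
Government outlay = subsidy × quantity = 38 × 477.875 = 18159.25.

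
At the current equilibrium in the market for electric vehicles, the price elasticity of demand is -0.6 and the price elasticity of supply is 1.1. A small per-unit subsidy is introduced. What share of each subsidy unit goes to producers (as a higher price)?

Producer share = 6/17

For a small subsidy around the equilibrium, the benefit split depends on the relative slopes, which at a point are proportional to the elasticities.
Buyer share = εs/(εs + |εd|) = 1.1/(1.1 + 0.6) = 11/17; seller share = |εd|/(εs + |εd|) = 6/17.
So producers capture 6/17 of the subsidy.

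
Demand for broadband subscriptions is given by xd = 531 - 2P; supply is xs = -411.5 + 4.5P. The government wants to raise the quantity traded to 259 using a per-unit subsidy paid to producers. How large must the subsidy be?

Required subsidy s = 13 per unit

At x = 259, invert demand for the buyer price: Pb = (531 − 259)/2 = 136; invert supply for the seller price: Ps = (259 − (-411.5))/4.5 = 149.
The subsidy must fill the gap: s = Ps − Pb = 149 − 136 = 13.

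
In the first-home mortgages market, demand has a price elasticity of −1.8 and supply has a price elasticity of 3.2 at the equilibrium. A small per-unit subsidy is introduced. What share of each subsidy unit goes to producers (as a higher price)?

Producer share = 0.36

For a small subsidy around the equilibrium, the benefit split depends on the relative slopes, which at a point are proportional to the elasticities.
Buyer share = εs/(εs + |εd|) = 3.2/(3.2 + 1.8) = 0.64; seller share = |εd|/(εs + |εd|) = 0.36.
So producers capture 0.36 of the subsidy.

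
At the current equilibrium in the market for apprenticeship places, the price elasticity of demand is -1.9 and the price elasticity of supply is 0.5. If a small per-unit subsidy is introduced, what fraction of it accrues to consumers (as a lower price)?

For a small subsidy around the equilibrium, the benefit split depends on the relative slopes, which at a point are proportional to the elasticities.
Buyer share = εs/(εs + |εd|) = 0.5/(0.5 + 1.9) = 5/24; seller share = |εd|/(εs + |εd|) = 19/24.

Consumer share = 5/24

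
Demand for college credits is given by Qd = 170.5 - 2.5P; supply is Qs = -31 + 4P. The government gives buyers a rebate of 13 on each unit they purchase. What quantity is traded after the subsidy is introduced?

Pre-subsidy: 170.5 - 2.5P = -31 + 4P gives P* = 31, Q* = 93.
With the rebate, buyers effectively pay Pb = Ps − 13, where Ps is the price sellers receive.
Demand in terms of Ps becomes Qd = 170.5 − 2.5(Ps − 13) = 203 - 2.5Ps. Setting this equal to supply: 203 - 2.5Ps = -31 + 4Ps, so Ps = 36.
Buyers pay Pb = 36 − 13 = 23; Q' = -31 + 4·36 = 113.

Q' = 113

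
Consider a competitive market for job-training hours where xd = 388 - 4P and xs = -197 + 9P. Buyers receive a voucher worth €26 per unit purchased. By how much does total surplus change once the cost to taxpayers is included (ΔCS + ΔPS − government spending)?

Pre-subsidy: 388 - 4P = -197 + 9P gives P* = 45, x* = 208.
With the rebate, buyers effectively pay Pb = Ps − 26, where Ps is the price sellers receive.
Demand in terms of Ps becomes xd = 388 − 4(Ps − 26) = 492 - 4Ps. Setting this equal to supply: 492 - 4Ps = -197 + 9Ps, so Ps = 53.
Buyers pay Pb = 53 − 26 = 27; x' = -197 + 9·53 = 280.
ΔCS = ½(208 + 280)(45 − 27) = 4392; ΔPS = ½(208 + 280)(53 − 45) = 1952.
Government spending = 26 × 280 = 7280.
Net change = 4392 + 1952 − 7280 = -936. The loss equals the DWL triangle ½·26·72.

Net change in total surplus = -€936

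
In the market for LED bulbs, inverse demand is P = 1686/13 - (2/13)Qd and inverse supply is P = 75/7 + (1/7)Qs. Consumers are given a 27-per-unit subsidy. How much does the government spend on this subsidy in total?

Government cost = 13284

Pre-subsidy: 1686/13 - (2/13)Q = 75/7 + (1/7)Q gives Q* = 401 and P* = 68.
With the rebate, buyers effectively pay Pb = Ps − 27, where Ps is the price sellers receive.
On the curves, Pb = 1686/13 - (2/13)Q and Ps = 75/7 + (1/7)Q; the wedge Ps − Pb = 27 gives 75/7 + (1/7)Q − (1686/13 - (2/13)Q) = 27, so Q' = 492.
Then Pb = 1686/13 − (2/13)·492 = 54 and Ps = 75/7 + (1/7)·492 = 81.
Government outlay = subsidy × quantity = 27 × 492 = 13284.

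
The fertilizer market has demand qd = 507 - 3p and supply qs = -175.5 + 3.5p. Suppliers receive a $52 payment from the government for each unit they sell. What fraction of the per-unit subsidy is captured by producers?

Producer share = 6/13

Pre-subsidy: 507 - 3p = -175.5 + 3.5p gives p* = 105, q* = 192.
With the subsidy, sellers receive ps = pb + 52 for each unit, where pb is the price buyers pay.
Supply in terms of pb becomes qs = -175.5 + 3.5(pb + 52) = 6.5 + 3.5pb. Setting this equal to demand: 507 - 3pb = 6.5 + 3.5pb, so pb = 77.
Sellers receive ps = 77 + 52 = 129; q' = 507 − 3·77 = 276.
Buyers' price falls by p* − pb = 105 − 77 = 28; sellers' price rises by ps − p* = 129 − 105 = 24.
So producers capture 24/52 = 6/13 of each unit of subsidy.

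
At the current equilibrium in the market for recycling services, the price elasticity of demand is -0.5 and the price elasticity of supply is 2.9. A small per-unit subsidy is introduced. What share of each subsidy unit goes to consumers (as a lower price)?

For a small subsidy around the equilibrium, the benefit split depends on the relative slopes, which at a point are proportional to the elasticities.
Buyer share = εs/(εs + |εd|) = 2.9/(2.9 + 0.5) = 29/34; seller share = |εd|/(εs + |εd|) = 5/34.

Consumer share = 29/34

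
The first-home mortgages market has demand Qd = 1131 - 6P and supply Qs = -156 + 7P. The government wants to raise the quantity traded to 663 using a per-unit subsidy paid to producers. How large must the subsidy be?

At Q = 663, invert demand for the buyer price: Pb = (1131 − 663)/6 = 78; invert supply for the seller price: Ps = (663 − (-156))/7 = 117.
The subsidy must fill the gap: s = Ps − Pb = 117 − 78 = 39.

Required subsidy s = 39 per unit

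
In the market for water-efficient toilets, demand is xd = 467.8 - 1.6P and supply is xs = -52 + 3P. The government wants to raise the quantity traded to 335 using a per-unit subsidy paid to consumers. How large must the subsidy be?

Required subsidy s = 46 per unit

At x = 335, invert demand for the buyer price: Pb = (467.8 − 335)/1.6 = 83; invert supply for the seller price: Ps = (335 − (-52))/3 = 129.
The subsidy must fill the gap: s = Ps − Pb = 129 − 83 = 46.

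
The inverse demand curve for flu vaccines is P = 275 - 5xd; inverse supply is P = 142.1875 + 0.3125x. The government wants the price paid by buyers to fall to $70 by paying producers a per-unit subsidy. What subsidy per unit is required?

Required subsidy s = $85 per unit

At a buyer price of 70, quantity demanded is 55 − 0.2·70 = 41.
Sellers supply 41 only when they receive Ps = 142.1875 + 0.3125·41 = 155.
s = Ps − Pb = 155 − 70 = 85.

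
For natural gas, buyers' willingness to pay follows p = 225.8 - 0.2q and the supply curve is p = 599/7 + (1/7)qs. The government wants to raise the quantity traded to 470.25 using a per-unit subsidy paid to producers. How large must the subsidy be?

Required subsidy s = 21 per unit

At q = 470.25, from the demand curve buyers pay pb = 225.8 − 0.2·470.25 = 131.75; from the supply curve sellers need ps = 599/7 + (1/7)·470.25 = 152.75.
The subsidy must fill the gap: s = ps − pb = 152.75 − 131.75 = 21.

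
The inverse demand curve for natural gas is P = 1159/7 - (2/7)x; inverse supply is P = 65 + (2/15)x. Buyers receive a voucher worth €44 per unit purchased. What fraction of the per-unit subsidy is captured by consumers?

Pre-subsidy: 1159/7 - (2/7)x = 65 + (2/15)x gives x* = 240 and P* = 97.
With the rebate, buyers effectively pay Pb = Ps − 44, where Ps is the price sellers receive.
On the curves, Pb = 1159/7 - (2/7)x and Ps = 65 + (2/15)x; the wedge Ps − Pb = 44 gives 65 + (2/15)x − (1159/7 - (2/7)x) = 44, so x' = 345.
Then Pb = 1159/7 − (2/7)·345 = 67 and Ps = 65 + (2/15)·345 = 111.
Buyers' price falls by P* − Pb = 97 − 67 = 30; sellers' price rises by Ps − P* = 111 − 97 = 14.
So consumers capture 30/44 = 15/22 of each unit of subsidy.

Consumer share = 15/22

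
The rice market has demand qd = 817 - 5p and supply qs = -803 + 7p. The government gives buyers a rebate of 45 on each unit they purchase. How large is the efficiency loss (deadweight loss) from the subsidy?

Deadweight loss = 2953.125

Pre-subsidy: 817 - 5p = -803 + 7p gives p* = 135, q* = 142.
With the rebate, buyers effectively pay pb = ps − 45, where ps is the price sellers receive.
Demand in terms of ps becomes qd = 817 − 5(ps − 45) = 1042 - 5ps. Setting this equal to supply: 1042 - 5ps = -803 + 7ps, so ps = 153.75.
Buyers pay pb = 153.75 − 45 = 108.75; q' = -803 + 7·153.75 = 273.25.
The subsidy expands output by 273.25 − 142 = 131.25 past the efficient level; on those units the gap between marginal cost and willingness to pay runs from 0 up to 45.
DWL = ½ × 45 × 131.25 = 2953.125.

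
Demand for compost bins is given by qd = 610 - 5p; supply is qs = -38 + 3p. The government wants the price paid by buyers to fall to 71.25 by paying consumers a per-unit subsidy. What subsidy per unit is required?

At a buyer price of 71.25, quantity demanded is 610 − 5·71.25 = 253.75.
Sellers supply 253.75 only when they receive ps with -38 + 3·ps = 253.75, i.e. ps = 97.25.
s = ps − pb = 97.25 − 71.25 = 26.

Required subsidy s = 26 per unit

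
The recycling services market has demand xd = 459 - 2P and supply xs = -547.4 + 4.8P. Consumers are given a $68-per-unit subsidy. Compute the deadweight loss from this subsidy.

Deadweight loss = $3264

Pre-subsidy: 459 - 2P = -547.4 + 4.8P gives P* = 148, x* = 163.
With the rebate, buyers effectively pay Pb = Ps − 68, where Ps is the price sellers receive.
Demand in terms of Ps becomes xd = 459 − 2(Ps − 68) = 595 - 2Ps. Setting this equal to supply: 595 - 2Ps = -547.4 + 4.8Ps, so Ps = 168.
Buyers pay Pb = 168 − 68 = 100; x' = -547.4 + 4.8·168 = 259.
The subsidy expands output by 259 − 163 = 96 past the efficient level; on those units the gap between marginal cost and willingness to pay runs from 0 up to 68.
DWL = ½ × 68 × 96 = 3264.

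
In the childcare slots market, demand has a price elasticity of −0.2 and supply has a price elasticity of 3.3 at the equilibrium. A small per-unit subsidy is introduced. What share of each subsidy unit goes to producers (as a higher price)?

For a small subsidy around the equilibrium, the benefit split depends on the relative slopes, which at a point are proportional to the elasticities.
Buyer share = εs/(εs + |εd|) = 3.3/(3.3 + 0.2) = 33/35; seller share = |εd|/(εs + |εd|) = 2/35.
So producers capture 2/35 of the subsidy.

Producer share = 2/35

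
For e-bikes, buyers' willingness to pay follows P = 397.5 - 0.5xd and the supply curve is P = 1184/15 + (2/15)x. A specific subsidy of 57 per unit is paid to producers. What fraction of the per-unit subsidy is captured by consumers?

Consumer share = 15/19

Pre-subsidy: 397.5 - 0.5x = 1184/15 + (2/15)x gives x* = 503 and P* = 146.
With the subsidy, sellers receive Ps = Pb + 57 for each unit, where Pb is the price buyers pay.
On the curves, Pb = 397.5 - 0.5x and Ps = 1184/15 + (2/15)x; the wedge Ps − Pb = 57 gives 1184/15 + (2/15)x − (397.5 - 0.5x) = 57, so x' = 593.
Then Pb = 397.5 − 0.5·593 = 101 and Ps = 1184/15 + (2/15)·593 = 158.
Buyers' price falls by P* − Pb = 146 − 101 = 45; sellers' price rises by Ps − P* = 158 − 146 = 12.
So consumers capture 45/57 = 15/19 of each unit of subsidy.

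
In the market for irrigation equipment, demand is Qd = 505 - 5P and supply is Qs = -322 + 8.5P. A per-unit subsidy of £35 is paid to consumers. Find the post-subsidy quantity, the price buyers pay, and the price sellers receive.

Pre-subsidy: 505 - 5P = -322 + 8.5P gives P* = 1654/27, Q* = 5365/27.
With the rebate, buyers effectively pay Pb = Ps − 35, where Ps is the price sellers receive.
Demand in terms of Ps becomes Qd = 505 − 5(Ps − 35) = 680 - 5Ps. Setting this equal to supply: 680 - 5Ps = -322 + 8.5Ps, so Ps = 668/9.
Buyers pay Pb = 668/9 − 35 = 353/9; Q' = -322 + 8.5·(668/9) = 2780/9.

Q' = 2780/9; buyers pay 353/9; sellers receive 668/9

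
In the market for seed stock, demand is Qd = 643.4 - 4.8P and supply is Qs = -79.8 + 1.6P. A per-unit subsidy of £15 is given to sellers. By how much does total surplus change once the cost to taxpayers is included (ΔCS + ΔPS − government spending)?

Net change in total surplus = -£135

Pre-subsidy: 643.4 - 4.8P = -79.8 + 1.6P gives P* = 113, Q* = 101.
With the subsidy, sellers receive Ps = Pb + 15 for each unit, where Pb is the price buyers pay.
Supply in terms of Pb becomes Qs = -79.8 + 1.6(Pb + 15) = -55.8 + 1.6Pb. Setting this equal to demand: 643.4 - 4.8Pb = -55.8 + 1.6Pb, so Pb = 109.25.
Sellers receive Ps = 109.25 + 15 = 124.25; Q' = 643.4 − 4.8·109.25 = 119.
ΔCS = ½(101 + 119)(113 − 109.25) = 412.5; ΔPS = ½(101 + 119)(124.25 − 113) = 1237.5.
Government spending = 15 × 119 = 1785.
Net change = 412.5 + 1237.5 − 1785 = -135. The loss equals the DWL triangle ½·15·18.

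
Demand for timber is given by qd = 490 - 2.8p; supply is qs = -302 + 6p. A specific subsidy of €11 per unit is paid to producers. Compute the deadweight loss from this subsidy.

Pre-subsidy: 490 - 2.8p = -302 + 6p gives p* = 90, q* = 238.
With the subsidy, sellers receive ps = pb + 11 for each unit, where pb is the price buyers pay.
Supply in terms of pb becomes qs = -302 + 6(pb + 11) = -236 + 6pb. Setting this equal to demand: 490 - 2.8pb = -236 + 6pb, so pb = 82.5.
Sellers receive ps = 82.5 + 11 = 93.5; q' = 490 − 2.8·82.5 = 259.
The subsidy expands output by 259 − 238 = 21 past the efficient level; on those units the gap between marginal cost and willingness to pay runs from 0 up to 11.
DWL = ½ × 11 × 21 = 115.5.

Deadweight loss = €115.5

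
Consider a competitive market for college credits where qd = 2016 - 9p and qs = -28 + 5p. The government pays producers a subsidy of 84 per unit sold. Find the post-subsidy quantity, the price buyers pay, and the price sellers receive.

Pre-subsidy: 2016 - 9p = -28 + 5p gives p* = 146, q* = 702.
With the subsidy, sellers receive ps = pb + 84 for each unit, where pb is the price buyers pay.
Supply in terms of pb becomes qs = -28 + 5(pb + 84) = 392 + 5pb. Setting this equal to demand: 2016 - 9pb = 392 + 5pb, so pb = 116.
Sellers receive ps = 116 + 84 = 200; q' = 2016 − 9·116 = 972.

q' = 972; buyers pay 116; sellers receive 200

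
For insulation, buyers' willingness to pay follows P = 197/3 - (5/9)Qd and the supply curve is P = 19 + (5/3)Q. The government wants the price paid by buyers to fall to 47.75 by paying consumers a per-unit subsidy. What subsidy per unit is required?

Required subsidy s = 25 per unit

At a buyer price of 47.75, quantity demanded is 118.2 − 1.8·47.75 = 32.25.
Sellers supply 32.25 only when they receive Ps = 19 + (5/3)·32.25 = 72.75.
s = Ps − Pb = 72.75 − 47.75 = 25.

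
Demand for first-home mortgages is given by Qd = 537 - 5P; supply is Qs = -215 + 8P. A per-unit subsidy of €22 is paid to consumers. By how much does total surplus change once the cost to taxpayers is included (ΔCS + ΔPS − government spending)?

Net change in total surplus = -9680/13

Pre-subsidy: 537 - 5P = -215 + 8P gives P* = 752/13, Q* = 3221/13.
With the rebate, buyers effectively pay Pb = Ps − 22, where Ps is the price sellers receive.
Demand in terms of Ps becomes Qd = 537 − 5(Ps − 22) = 647 - 5Ps. Setting this equal to supply: 647 - 5Ps = -215 + 8Ps, so Ps = 862/13.
Buyers pay Pb = 862/13 − 22 = 576/13; Q' = -215 + 8·(862/13) = 4101/13.
ΔCS = ½(3221/13 + 4101/13)(752/13 − 576/13) = 644336/169; ΔPS = ½(3221/13 + 4101/13)(862/13 − 752/13) = 402710/169.
Government spending = 22 × 4101/13 = 90222/13.
Net change = 644336/169 + 402710/169 − 90222/13 = -9680/13. The loss equals the DWL triangle ½·22·880/13.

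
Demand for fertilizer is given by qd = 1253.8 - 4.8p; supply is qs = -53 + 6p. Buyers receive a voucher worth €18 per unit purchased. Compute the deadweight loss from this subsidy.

Pre-subsidy: 1253.8 - 4.8p = -53 + 6p gives p* = 121, q* = 673.
With the rebate, buyers effectively pay pb = ps − 18, where ps is the price sellers receive.
Demand in terms of ps becomes qd = 1253.8 − 4.8(ps − 18) = 1340.2 - 4.8ps. Setting this equal to supply: 1340.2 - 4.8ps = -53 + 6ps, so ps = 129.
Buyers pay pb = 129 − 18 = 111; q' = -53 + 6·129 = 721.
The subsidy expands output by 721 − 673 = 48 past the efficient level; on those units the gap between marginal cost and willingness to pay runs from 0 up to 18.
DWL = ½ × 18 × 48 = 432.

Deadweight loss = €432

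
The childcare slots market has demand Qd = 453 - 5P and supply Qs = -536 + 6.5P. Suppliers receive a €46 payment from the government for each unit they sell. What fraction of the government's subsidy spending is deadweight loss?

Pre-subsidy: 453 - 5P = -536 + 6.5P gives P* = 86, Q* = 23.
With the subsidy, sellers receive Ps = Pb + 46 for each unit, where Pb is the price buyers pay.
Supply in terms of Pb becomes Qs = -536 + 6.5(Pb + 46) = -237 + 6.5Pb. Setting this equal to demand: 453 - 5Pb = -237 + 6.5Pb, so Pb = 60.
Sellers receive Ps = 60 + 46 = 106; Q' = 453 − 5·60 = 153.
ΔCS = ½(23 + 153)(86 − 60) = 2288; ΔPS = ½(23 + 153)(106 − 86) = 1760.
Government spending = 46 × 153 = 7038.
DWL = ½ × 46 × (153 − 23) = 2990; fraction = 2990 / 7038 = 65/153.

DWL / government spending = 65/153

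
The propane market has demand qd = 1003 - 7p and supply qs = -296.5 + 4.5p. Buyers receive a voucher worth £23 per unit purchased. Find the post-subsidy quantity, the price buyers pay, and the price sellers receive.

q' = 275; buyers pay £104; sellers receive £127

Pre-subsidy: 1003 - 7p = -296.5 + 4.5p gives p* = 113, q* = 212.
With the rebate, buyers effectively pay pb = ps − 23, where ps is the price sellers receive.
Demand in terms of ps becomes qd = 1003 − 7(ps − 23) = 1164 - 7ps. Setting this equal to supply: 1164 - 7ps = -296.5 + 4.5ps, so ps = 127.
Buyers pay pb = 127 − 23 = 104; q' = -296.5 + 4.5·127 = 275.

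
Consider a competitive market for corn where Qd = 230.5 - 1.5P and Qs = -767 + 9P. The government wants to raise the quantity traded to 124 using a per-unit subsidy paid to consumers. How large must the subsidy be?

Required subsidy s = 28 per unit

At Q = 124, invert demand for the buyer price: Pb = (230.5 − 124)/1.5 = 71; invert supply for the seller price: Ps = (124 − (-767))/9 = 99.
The subsidy must fill the gap: s = Ps − Pb = 99 − 71 = 28.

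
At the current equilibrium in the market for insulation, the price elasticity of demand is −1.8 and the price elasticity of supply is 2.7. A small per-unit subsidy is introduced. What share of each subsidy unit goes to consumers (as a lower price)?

Consumer share = 0.6

For a small subsidy around the equilibrium, the benefit split depends on the relative slopes, which at a point are proportional to the elasticities.
Buyer share = εs/(εs + |εd|) = 2.7/(2.7 + 1.8) = 0.6; seller share = |εd|/(εs + |εd|) = 0.4.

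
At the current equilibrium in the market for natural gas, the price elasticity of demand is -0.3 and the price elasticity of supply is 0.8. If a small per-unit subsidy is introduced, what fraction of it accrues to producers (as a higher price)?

For a small subsidy around the equilibrium, the benefit split depends on the relative slopes, which at a point are proportional to the elasticities.
Buyer share = εs/(εs + |εd|) = 0.8/(0.8 + 0.3) = 8/11; seller share = |εd|/(εs + |εd|) = 3/11.
So producers capture 3/11 of the subsidy.

Producer share = 3/11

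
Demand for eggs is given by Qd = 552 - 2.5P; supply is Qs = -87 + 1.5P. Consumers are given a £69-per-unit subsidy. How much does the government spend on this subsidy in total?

Pre-subsidy: 552 - 2.5P = -87 + 1.5P gives P* = 159.75, Q* = 152.625.
With the rebate, buyers effectively pay Pb = Ps − 69, where Ps is the price sellers receive.
Demand in terms of Ps becomes Qd = 552 − 2.5(Ps − 69) = 724.5 - 2.5Ps. Setting this equal to supply: 724.5 - 2.5Ps = -87 + 1.5Ps, so Ps = 202.875.
Buyers pay Pb = 202.875 − 69 = 133.875; Q' = -87 + 1.5·202.875 = 217.3125.
Government outlay = subsidy × quantity = 69 × 217.3125 = 14994.5625.

Government cost = £14994.5625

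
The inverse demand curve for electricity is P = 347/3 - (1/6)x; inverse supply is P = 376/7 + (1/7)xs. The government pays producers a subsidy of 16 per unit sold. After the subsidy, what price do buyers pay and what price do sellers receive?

Buyers pay 958/13; sellers receive 1166/13

Pre-subsidy: 347/3 - (1/6)x = 376/7 + (1/7)x gives x* = 2602/13 and P* = 1070/13.
With the subsidy, sellers receive Ps = Pb + 16 for each unit, where Pb is the price buyers pay.
On the curves, Pb = 347/3 - (1/6)x and Ps = 376/7 + (1/7)x; the wedge Ps − Pb = 16 gives 376/7 + (1/7)x − (347/3 - (1/6)x) = 16, so x' = 3274/13.
Then Pb = 347/3 − (1/6)·(3274/13) = 958/13 and Ps = 376/7 + (1/7)·(3274/13) = 1166/13.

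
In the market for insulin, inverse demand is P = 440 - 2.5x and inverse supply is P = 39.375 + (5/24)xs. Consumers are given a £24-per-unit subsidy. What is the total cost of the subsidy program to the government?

Pre-subsidy: 440 - 2.5x = 39.375 + (5/24)x gives x* = 1923/13 and P* = 1825/26.
With the rebate, buyers effectively pay Pb = Ps − 24, where Ps is the price sellers receive.
On the curves, Pb = 440 - 2.5x and Ps = 39.375 + (5/24)x; the wedge Ps − Pb = 24 gives 39.375 + (5/24)x − (440 - 2.5x) = 24, so x' = 10191/65.
Then Pb = 440 − 2.5·(10191/65) = 1249/26 and Ps = 39.375 + (5/24)·(10191/65) = 1873/26.
Government outlay = subsidy × quantity = 24 × 10191/65 = 244584/65.

Government cost = 244584/65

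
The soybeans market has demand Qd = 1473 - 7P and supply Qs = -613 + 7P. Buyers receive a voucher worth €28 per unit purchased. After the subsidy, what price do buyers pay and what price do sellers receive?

Buyers pay €135; sellers receive €163

Pre-subsidy: 1473 - 7P = -613 + 7P gives P* = 149, Q* = 430.
With the rebate, buyers effectively pay Pb = Ps − 28, where Ps is the price sellers receive.
Demand in terms of Ps becomes Qd = 1473 − 7(Ps − 28) = 1669 - 7Ps. Setting this equal to supply: 1669 - 7Ps = -613 + 7Ps, so Ps = 163.
Buyers pay Pb = 163 − 28 = 135; Q' = -613 + 7·163 = 528.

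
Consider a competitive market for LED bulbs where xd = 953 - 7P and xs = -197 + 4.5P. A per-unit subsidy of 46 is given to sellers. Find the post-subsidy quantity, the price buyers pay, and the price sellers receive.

Pre-subsidy: 953 - 7P = -197 + 4.5P gives P* = 100, x* = 253.
With the subsidy, sellers receive Ps = Pb + 46 for each unit, where Pb is the price buyers pay.
Supply in terms of Pb becomes xs = -197 + 4.5(Pb + 46) = 10 + 4.5Pb. Setting this equal to demand: 953 - 7Pb = 10 + 4.5Pb, so Pb = 82.
Sellers receive Ps = 82 + 46 = 128; x' = 953 − 7·82 = 379.

x' = 379; buyers pay 82; sellers receive 128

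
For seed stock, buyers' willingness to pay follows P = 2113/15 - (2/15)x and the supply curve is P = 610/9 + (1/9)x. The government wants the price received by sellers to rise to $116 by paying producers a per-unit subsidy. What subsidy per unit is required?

Required subsidy s = $33 per unit

At a seller price of 116, quantity supplied is -610 + 9·116 = 434.
Buyers absorb 434 only when they pay Pb = 2113/15 − (2/15)·434 = 83.
s = Ps − Pb = 116 − 83 = 33.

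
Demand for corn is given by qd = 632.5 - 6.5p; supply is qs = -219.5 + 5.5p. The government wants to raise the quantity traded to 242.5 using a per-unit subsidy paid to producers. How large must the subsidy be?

Required subsidy s = 24 per unit

At q = 242.5, invert demand for the buyer price: pb = (632.5 − 242.5)/6.5 = 60; invert supply for the seller price: ps = (242.5 − (-219.5))/5.5 = 84.
The subsidy must fill the gap: s = ps − pb = 84 − 60 = 24.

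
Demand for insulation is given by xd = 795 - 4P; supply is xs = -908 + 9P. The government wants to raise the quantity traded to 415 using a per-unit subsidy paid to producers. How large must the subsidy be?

Required subsidy s = 52 per unit

At x = 415, invert demand for the buyer price: Pb = (795 − 415)/4 = 95; invert supply for the seller price: Ps = (415 − (-908))/9 = 147.
The subsidy must fill the gap: s = Ps − Pb = 147 − 95 = 52.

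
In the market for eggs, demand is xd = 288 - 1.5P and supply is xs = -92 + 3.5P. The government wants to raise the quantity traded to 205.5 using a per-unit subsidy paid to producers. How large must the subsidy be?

At x = 205.5, invert demand for the buyer price: Pb = (288 − 205.5)/1.5 = 55; invert supply for the seller price: Ps = (205.5 − (-92))/3.5 = 85.
The subsidy must fill the gap: s = Ps − Pb = 85 − 55 = 30.

Required subsidy s = 30 per unit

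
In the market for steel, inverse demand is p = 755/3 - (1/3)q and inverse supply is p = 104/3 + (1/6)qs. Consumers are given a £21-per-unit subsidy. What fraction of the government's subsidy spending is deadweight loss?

Pre-subsidy: 755/3 - (1/3)q = 104/3 + (1/6)q gives q* = 434 and p* = 107.
With the rebate, buyers effectively pay pb = ps − 21, where ps is the price sellers receive.
On the curves, pb = 755/3 - (1/3)q and ps = 104/3 + (1/6)q; the wedge ps − pb = 21 gives 104/3 + (1/6)q − (755/3 - (1/3)q) = 21, so q' = 476.
Then pb = 755/3 − (1/3)·476 = 93 and ps = 104/3 + (1/6)·476 = 114.
ΔCS = ½(434 + 476)(107 − 93) = 6370; ΔPS = ½(434 + 476)(114 − 107) = 3185.
Government spending = 21 × 476 = 9996.
DWL = ½ × 21 × (476 − 434) = 441; fraction = 441 / 9996 = 3/68.

DWL / government spending = 3/68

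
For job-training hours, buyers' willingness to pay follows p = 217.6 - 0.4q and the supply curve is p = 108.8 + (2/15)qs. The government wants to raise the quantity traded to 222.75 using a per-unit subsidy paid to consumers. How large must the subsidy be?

Required subsidy s = 10 per unit

At q = 222.75, from the demand curve buyers pay pb = 217.6 − 0.4·222.75 = 128.5; from the supply curve sellers need ps = 108.8 + (2/15)·222.75 = 138.5.
The subsidy must fill the gap: s = ps − pb = 138.5 − 128.5 = 10.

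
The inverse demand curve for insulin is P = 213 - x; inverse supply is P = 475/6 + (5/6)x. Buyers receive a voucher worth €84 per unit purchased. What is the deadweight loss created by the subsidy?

Deadweight loss = 21168/11

Pre-subsidy: 213 - x = 475/6 + (5/6)x gives x* = 73 and P* = 140.
With the rebate, buyers effectively pay Pb = Ps − 84, where Ps is the price sellers receive.
On the curves, Pb = 213 - x and Ps = 475/6 + (5/6)x; the wedge Ps − Pb = 84 gives 475/6 + (5/6)x − (213 - x) = 84, so x' = 1307/11.
Then Pb = 213 − 1·(1307/11) = 1036/11 and Ps = 475/6 + (5/6)·(1307/11) = 1960/11.
The subsidy expands output by 1307/11 − 73 = 504/11 past the efficient level; on those units the gap between marginal cost and willingness to pay runs from 0 up to 84.
DWL = ½ × 84 × 504/11 = 21168/11.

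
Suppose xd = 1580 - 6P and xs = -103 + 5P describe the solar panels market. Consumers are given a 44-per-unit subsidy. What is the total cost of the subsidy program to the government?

Government cost = 34408

Pre-subsidy: 1580 - 6P = -103 + 5P gives P* = 153, x* = 662.
With the rebate, buyers effectively pay Pb = Ps − 44, where Ps is the price sellers receive.
Demand in terms of Ps becomes xd = 1580 − 6(Ps − 44) = 1844 - 6Ps. Setting this equal to supply: 1844 - 6Ps = -103 + 5Ps, so Ps = 177.
Buyers pay Pb = 177 − 44 = 133; x' = -103 + 5·177 = 782.
Government outlay = subsidy × quantity = 44 × 782 = 34408.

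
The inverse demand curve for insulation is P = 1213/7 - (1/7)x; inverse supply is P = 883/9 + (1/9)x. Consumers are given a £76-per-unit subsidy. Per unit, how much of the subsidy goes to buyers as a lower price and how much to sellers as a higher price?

Pre-subsidy: 1213/7 - (1/7)x = 883/9 + (1/9)x gives x* = 296 and P* = 131.
With the rebate, buyers effectively pay Pb = Ps − 76, where Ps is the price sellers receive.
On the curves, Pb = 1213/7 - (1/7)x and Ps = 883/9 + (1/9)x; the wedge Ps − Pb = 76 gives 883/9 + (1/9)x − (1213/7 - (1/7)x) = 76, so x' = 595.25.
Then Pb = 1213/7 − (1/7)·595.25 = 88.25 and Ps = 883/9 + (1/9)·595.25 = 164.25.
Buyers' price falls by P* − Pb = 131 − 88.25 = 42.75; sellers' price rises by Ps − P* = 164.25 − 131 = 33.25.

Buyers gain £42.75 per unit; sellers gain £33.25 per unit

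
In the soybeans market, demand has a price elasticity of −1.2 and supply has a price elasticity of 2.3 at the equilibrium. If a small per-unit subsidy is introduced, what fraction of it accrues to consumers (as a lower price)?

For a small subsidy around the equilibrium, the benefit split depends on the relative slopes, which at a point are proportional to the elasticities.
Buyer share = εs/(εs + |εd|) = 2.3/(2.3 + 1.2) = 23/35; seller share = |εd|/(εs + |εd|) = 12/35.

Consumer share = 23/35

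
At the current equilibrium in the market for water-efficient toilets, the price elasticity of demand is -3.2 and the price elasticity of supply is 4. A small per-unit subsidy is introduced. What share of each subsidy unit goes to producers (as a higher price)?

Producer share = 4/9

For a small subsidy around the equilibrium, the benefit split depends on the relative slopes, which at a point are proportional to the elasticities.
Buyer share = εs/(εs + |εd|) = 4/(4 + 3.2) = 5/9; seller share = |εd|/(εs + |εd|) = 4/9.
So producers capture 4/9 of the subsidy.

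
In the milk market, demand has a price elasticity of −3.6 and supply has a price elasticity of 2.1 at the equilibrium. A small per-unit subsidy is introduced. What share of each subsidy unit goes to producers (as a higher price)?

Producer share = 12/19

For a small subsidy around the equilibrium, the benefit split depends on the relative slopes, which at a point are proportional to the elasticities.
Buyer share = εs/(εs + |εd|) = 2.1/(2.1 + 3.6) = 7/19; seller share = |εd|/(εs + |εd|) = 12/19.
So producers capture 12/19 of the subsidy.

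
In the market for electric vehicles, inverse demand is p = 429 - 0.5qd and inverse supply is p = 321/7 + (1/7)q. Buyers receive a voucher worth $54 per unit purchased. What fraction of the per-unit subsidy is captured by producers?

Pre-subsidy: 429 - 0.5q = 321/7 + (1/7)q gives q* = 596 and p* = 131.
With the rebate, buyers effectively pay pb = ps − 54, where ps is the price sellers receive.
On the curves, pb = 429 - 0.5q and ps = 321/7 + (1/7)q; the wedge ps − pb = 54 gives 321/7 + (1/7)q − (429 - 0.5q) = 54, so q' = 680.
Then pb = 429 − 0.5·680 = 89 and ps = 321/7 + (1/7)·680 = 143.
Buyers' price falls by p* − pb = 131 − 89 = 42; sellers' price rises by ps − p* = 143 − 131 = 12.
So producers capture 12/54 = 2/9 of each unit of subsidy.

Producer share = 2/9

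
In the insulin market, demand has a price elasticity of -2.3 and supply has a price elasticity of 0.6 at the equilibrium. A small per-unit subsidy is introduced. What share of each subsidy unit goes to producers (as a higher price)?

Producer share = 23/29

For a small subsidy around the equilibrium, the benefit split depends on the relative slopes, which at a point are proportional to the elasticities.
Buyer share = εs/(εs + |εd|) = 0.6/(0.6 + 2.3) = 6/29; seller share = |εd|/(εs + |εd|) = 23/29.
So producers capture 23/29 of the subsidy.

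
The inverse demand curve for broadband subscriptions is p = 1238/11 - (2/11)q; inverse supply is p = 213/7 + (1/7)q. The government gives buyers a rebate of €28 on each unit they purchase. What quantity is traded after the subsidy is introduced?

Pre-subsidy: 1238/11 - (2/11)q = 213/7 + (1/7)q gives q* = 252.92 and p* = 66.56.
With the rebate, buyers effectively pay pb = ps − 28, where ps is the price sellers receive.
On the curves, pb = 1238/11 - (2/11)q and ps = 213/7 + (1/7)q; the wedge ps − pb = 28 gives 213/7 + (1/7)q − (1238/11 - (2/11)q) = 28, so q' = 339.16.
Then pb = 1238/11 − (2/11)·339.16 = 50.88 and ps = 213/7 + (1/7)·339.16 = 78.88.

q' = 339.16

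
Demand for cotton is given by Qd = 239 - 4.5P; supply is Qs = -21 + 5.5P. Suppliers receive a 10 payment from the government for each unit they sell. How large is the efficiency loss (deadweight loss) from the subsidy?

Deadweight loss = 123.75

Pre-subsidy: 239 - 4.5P = -21 + 5.5P gives P* = 26, Q* = 122.
With the subsidy, sellers receive Ps = Pb + 10 for each unit, where Pb is the price buyers pay.
Supply in terms of Pb becomes Qs = -21 + 5.5(Pb + 10) = 34 + 5.5Pb. Setting this equal to demand: 239 - 4.5Pb = 34 + 5.5Pb, so Pb = 20.5.
Sellers receive Ps = 20.5 + 10 = 30.5; Q' = 239 − 4.5·20.5 = 146.75.
The subsidy expands output by 146.75 − 122 = 24.75 past the efficient level; on those units the gap between marginal cost and willingness to pay runs from 0 up to 10.
DWL = ½ × 10 × 24.75 = 123.75.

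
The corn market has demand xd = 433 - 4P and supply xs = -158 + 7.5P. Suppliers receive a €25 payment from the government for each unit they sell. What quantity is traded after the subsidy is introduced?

Pre-subsidy: 433 - 4P = -158 + 7.5P gives P* = 1182/23, x* = 5231/23.
With the subsidy, sellers receive Ps = Pb + 25 for each unit, where Pb is the price buyers pay.
Supply in terms of Pb becomes xs = -158 + 7.5(Pb + 25) = 29.5 + 7.5Pb. Setting this equal to demand: 433 - 4Pb = 29.5 + 7.5Pb, so Pb = 807/23.
Sellers receive Ps = 807/23 + 25 = 1382/23; x' = 433 − 4·(807/23) = 6731/23.

x' = 6731/23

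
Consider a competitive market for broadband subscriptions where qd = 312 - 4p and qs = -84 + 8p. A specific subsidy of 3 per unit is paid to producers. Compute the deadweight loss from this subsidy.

Deadweight loss = 12

Pre-subsidy: 312 - 4p = -84 + 8p gives p* = 33, q* = 180.
With the subsidy, sellers receive ps = pb + 3 for each unit, where pb is the price buyers pay.
Supply in terms of pb becomes qs = -84 + 8(pb + 3) = -60 + 8pb. Setting this equal to demand: 312 - 4pb = -60 + 8pb, so pb = 31.
Sellers receive ps = 31 + 3 = 34; q' = 312 − 4·31 = 188.
The subsidy expands output by 188 − 180 = 8 past the efficient level; on those units the gap between marginal cost and willingness to pay runs from 0 up to 3.
DWL = ½ × 3 × 8 = 12.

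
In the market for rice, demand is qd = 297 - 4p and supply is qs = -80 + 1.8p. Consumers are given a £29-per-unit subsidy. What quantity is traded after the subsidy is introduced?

q' = 73

Pre-subsidy: 297 - 4p = -80 + 1.8p gives p* = 65, q* = 37.
With the rebate, buyers effectively pay pb = ps − 29, where ps is the price sellers receive.
Demand in terms of ps becomes qd = 297 − 4(ps − 29) = 413 - 4ps. Setting this equal to supply: 413 - 4ps = -80 + 1.8ps, so ps = 85.
Buyers pay pb = 85 − 29 = 56; q' = -80 + 1.8·85 = 73.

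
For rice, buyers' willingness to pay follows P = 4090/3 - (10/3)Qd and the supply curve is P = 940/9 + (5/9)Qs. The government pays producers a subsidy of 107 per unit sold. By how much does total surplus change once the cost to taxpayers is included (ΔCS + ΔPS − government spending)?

Pre-subsidy: 4090/3 - (10/3)Q = 940/9 + (5/9)Q gives Q* = 2266/7 and P* = 1990/7.
With the subsidy, sellers receive Ps = Pb + 107 for each unit, where Pb is the price buyers pay.
On the curves, Pb = 4090/3 - (10/3)Q and Ps = 940/9 + (5/9)Q; the wedge Ps − Pb = 107 gives 940/9 + (5/9)Q − (4090/3 - (10/3)Q) = 107, so Q' = 12293/35.
Then Pb = 4090/3 − (10/3)·(12293/35) = 1348/7 and Ps = 940/9 + (5/9)·(12293/35) = 2097/7.
ΔCS = ½(2266/7 + 12293/35)(1990/7 − 1348/7) = 7582983/245; ΔPS = ½(2266/7 + 12293/35)(2097/7 − 1990/7) = 2527661/490.
Government spending = 107 × 12293/35 = 1315351/35.
Net change = 7582983/245 + 2527661/490 − 1315351/35 = -103041/70. The loss equals the DWL triangle ½·107·963/35.

Net change in total surplus = -103041/70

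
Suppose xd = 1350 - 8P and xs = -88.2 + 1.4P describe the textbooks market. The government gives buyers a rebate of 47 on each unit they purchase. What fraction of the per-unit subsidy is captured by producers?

Pre-subsidy: 1350 - 8P = -88.2 + 1.4P gives P* = 153, x* = 126.
With the rebate, buyers effectively pay Pb = Ps − 47, where Ps is the price sellers receive.
Demand in terms of Ps becomes xd = 1350 − 8(Ps − 47) = 1726 - 8Ps. Setting this equal to supply: 1726 - 8Ps = -88.2 + 1.4Ps, so Ps = 193.
Buyers pay Pb = 193 − 47 = 146; x' = -88.2 + 1.4·193 = 182.
Buyers' price falls by P* − Pb = 153 − 146 = 7; sellers' price rises by Ps − P* = 193 − 153 = 40.
So producers capture 40/47 = 40/47 of each unit of subsidy.

Producer share = 40/47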